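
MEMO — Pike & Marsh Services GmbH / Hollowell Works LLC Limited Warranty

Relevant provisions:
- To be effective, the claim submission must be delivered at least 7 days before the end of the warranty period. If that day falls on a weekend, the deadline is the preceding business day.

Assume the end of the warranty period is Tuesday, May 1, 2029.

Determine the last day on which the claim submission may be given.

Apr 24, 2029

Counting back 7 calendar days from May 1, 2029 gives Apr 24, 2029. That is a Tuesday, so no adjustment is needed.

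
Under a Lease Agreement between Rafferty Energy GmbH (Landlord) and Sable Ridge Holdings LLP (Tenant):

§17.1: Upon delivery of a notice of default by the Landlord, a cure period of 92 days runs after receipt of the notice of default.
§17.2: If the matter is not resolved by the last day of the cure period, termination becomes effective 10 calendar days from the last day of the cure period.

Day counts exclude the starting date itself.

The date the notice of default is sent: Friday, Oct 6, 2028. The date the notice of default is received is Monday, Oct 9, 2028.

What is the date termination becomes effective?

The last day of the cure period: 92 calendar days after Oct 9, 2028 is Jan 9, 2029.
The date termination becomes effective: Jan 9, 2029 + 10 days = Jan 19, 2029.

Jan 19, 2029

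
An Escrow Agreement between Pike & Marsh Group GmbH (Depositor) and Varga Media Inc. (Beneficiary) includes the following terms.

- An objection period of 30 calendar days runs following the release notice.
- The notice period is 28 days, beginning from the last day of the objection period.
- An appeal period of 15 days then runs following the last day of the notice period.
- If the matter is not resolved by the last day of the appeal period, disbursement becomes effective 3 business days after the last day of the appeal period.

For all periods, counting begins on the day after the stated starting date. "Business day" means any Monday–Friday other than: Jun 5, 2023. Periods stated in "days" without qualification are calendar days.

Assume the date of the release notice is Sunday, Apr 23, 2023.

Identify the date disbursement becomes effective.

Adding 30 calendar days to Apr 23, 2023 gives May 23, 2023, which is the last day of the objection period.
Adding 28 calendar days to May 23, 2023 gives Jun 20, 2023, which is the last day of the notice period.
The last day of the appeal period: 15 calendar days after Jun 20, 2023 is Jul 5, 2023.
The date disbursement becomes effective: 3 business days after Wednesday, Jul 5, 2023, skipping weekends — Jul 6, Jul 7, Jul 10 — lands on Monday, Jul 10, 2023.

Jul 10, 2023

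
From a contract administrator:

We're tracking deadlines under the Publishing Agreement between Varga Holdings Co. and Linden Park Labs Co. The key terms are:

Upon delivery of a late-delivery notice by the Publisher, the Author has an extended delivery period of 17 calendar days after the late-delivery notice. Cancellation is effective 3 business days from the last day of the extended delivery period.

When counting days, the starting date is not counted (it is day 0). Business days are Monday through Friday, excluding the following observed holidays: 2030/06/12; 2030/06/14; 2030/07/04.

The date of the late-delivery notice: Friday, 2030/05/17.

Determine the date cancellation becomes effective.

2030/06/06

The last day of the extended delivery period: 2030/05/17 + 17 days = 2030/06/03.
The date cancellation becomes effective: counting 3 business days from Monday, 2030/06/03 (Jun 4, Jun 5, Jun 6, skipping weekends) reaches Thursday, 2030/06/06.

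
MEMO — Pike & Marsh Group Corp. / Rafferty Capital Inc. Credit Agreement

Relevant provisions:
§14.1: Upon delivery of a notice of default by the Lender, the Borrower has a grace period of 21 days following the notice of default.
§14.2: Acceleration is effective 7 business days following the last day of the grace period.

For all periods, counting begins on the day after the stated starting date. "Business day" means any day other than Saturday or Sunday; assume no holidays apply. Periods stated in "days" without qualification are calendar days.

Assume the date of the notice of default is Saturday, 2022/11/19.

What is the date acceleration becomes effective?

2022/12/20

The last day of the grace period: 2022/11/19 + 21 days = 2022/12/10.
The date acceleration becomes effective: 7 business days after Saturday, 2022/12/10, skipping weekends — Dec 12, Dec 13, Dec 14, Dec 15, Dec 16, Dec 19, Dec 20 — lands on Tuesday, 2022/12/20.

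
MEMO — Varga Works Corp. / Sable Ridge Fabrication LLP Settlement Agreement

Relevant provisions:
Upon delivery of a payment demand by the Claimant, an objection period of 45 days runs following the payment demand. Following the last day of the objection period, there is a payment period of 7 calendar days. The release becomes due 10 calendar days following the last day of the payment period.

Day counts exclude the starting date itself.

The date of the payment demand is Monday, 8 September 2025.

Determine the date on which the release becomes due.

The last day of the objection period: 8 September 2025 + 45 days = 23 October 2025.
Adding 7 calendar days to 23 October 2025 gives 30 October 2025, which is the last day of the payment period.
Adding 10 calendar days to 30 October 2025 gives 9 November 2025, which is the date on which the release becomes due.

9 November 2025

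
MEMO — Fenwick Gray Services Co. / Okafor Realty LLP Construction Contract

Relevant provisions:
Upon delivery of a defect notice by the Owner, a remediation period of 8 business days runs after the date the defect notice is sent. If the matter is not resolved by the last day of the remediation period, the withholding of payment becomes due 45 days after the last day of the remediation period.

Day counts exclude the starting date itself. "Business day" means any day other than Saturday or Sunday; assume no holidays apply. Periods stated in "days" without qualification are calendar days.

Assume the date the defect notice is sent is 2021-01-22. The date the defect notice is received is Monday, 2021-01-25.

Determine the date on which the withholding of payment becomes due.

The last day of the remediation period: counting 8 business days from Friday, 2021-01-22 (Jan 25, Jan 26, Jan 27, Jan 28, Jan 29, Feb 1, Feb 2, Feb 3, skipping weekends) reaches Wednesday, 2021-02-03.
Adding 45 calendar days to 2021-02-03 gives 2021-03-20, which is the date on which the withholding of payment becomes due.

2021-03-20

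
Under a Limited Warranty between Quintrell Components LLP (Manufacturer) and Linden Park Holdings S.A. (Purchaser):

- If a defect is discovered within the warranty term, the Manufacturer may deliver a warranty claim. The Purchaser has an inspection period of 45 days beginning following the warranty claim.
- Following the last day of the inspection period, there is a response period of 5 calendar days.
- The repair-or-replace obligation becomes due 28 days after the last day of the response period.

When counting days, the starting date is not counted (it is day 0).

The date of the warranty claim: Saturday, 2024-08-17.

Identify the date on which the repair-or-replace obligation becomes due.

The last day of the inspection period: 45 calendar days after 2024-08-17 is 2024-10-01.
The last day of the response period: 5 calendar days after 2024-10-01 is 2024-10-06.
The date on which the repair-or-replace obligation becomes due: 28 calendar days after 2024-10-06 is 2024-11-03.

2024-11-03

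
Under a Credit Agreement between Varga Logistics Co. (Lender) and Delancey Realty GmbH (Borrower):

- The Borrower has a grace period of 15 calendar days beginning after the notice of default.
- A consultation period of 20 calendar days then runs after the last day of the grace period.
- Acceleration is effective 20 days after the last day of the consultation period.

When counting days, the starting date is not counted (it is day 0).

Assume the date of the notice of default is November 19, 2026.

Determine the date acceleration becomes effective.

The last day of the grace period: November 19, 2026 + 15 days = December 4, 2026.
Adding 20 calendar days to December 4, 2026 gives December 24, 2026, which is the last day of the consultation period.
The date acceleration becomes effective: 20 calendar days after December 24, 2026 is January 13, 2027.

January 13, 2027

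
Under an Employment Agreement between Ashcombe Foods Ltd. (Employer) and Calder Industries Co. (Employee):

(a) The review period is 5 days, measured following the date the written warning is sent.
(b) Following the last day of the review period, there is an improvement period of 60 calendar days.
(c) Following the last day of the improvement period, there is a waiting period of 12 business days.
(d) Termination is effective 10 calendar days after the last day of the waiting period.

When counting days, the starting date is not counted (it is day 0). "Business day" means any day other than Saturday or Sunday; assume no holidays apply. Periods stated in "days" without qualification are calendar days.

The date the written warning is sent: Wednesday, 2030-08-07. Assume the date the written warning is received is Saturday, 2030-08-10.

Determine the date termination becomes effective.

2030-11-08

Adding 5 calendar days to 2030-08-07 gives 2030-08-12, which is the last day of the review period.
Adding 60 calendar days to 2030-08-12 gives 2030-10-11, which is the last day of the improvement period.
The last day of the waiting period: 12 business days after Friday, 2030-10-11, skipping weekends — Oct 14, Oct 15, Oct 16, Oct 17, …, Oct 25, Oct 28, Oct 29 — lands on Tuesday, 2030-10-29.
Adding 10 calendar days to 2030-10-29 gives 2030-11-08, which is the date termination becomes effective.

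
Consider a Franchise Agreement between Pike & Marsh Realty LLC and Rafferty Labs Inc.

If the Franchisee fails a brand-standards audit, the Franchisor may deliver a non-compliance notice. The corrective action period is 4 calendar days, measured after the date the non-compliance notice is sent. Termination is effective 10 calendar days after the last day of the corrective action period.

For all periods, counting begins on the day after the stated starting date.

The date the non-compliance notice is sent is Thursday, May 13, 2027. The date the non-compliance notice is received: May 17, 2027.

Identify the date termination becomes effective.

The last day of the corrective action period: 4 calendar days after May 13, 2027 is May 17, 2027.
Adding 10 calendar days to May 17, 2027 gives May 27, 2027, which is the date termination becomes effective.

May 27, 2027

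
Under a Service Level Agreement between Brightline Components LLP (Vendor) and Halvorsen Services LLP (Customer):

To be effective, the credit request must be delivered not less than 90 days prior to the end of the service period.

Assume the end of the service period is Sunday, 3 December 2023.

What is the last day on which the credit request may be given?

4 September 2023

3 December 2023 minus 90 days is 4 September 2023.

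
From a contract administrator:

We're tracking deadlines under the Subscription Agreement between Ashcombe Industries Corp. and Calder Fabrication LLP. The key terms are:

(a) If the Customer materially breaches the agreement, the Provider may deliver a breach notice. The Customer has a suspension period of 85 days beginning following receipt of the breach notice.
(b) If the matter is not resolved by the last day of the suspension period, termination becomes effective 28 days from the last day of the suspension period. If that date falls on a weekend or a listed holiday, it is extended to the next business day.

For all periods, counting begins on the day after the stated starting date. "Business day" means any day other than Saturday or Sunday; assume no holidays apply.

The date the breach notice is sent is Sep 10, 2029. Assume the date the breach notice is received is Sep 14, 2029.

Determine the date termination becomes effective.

Jan 7, 2030

Adding 85 calendar days to Sep 14, 2029 gives Dec 8, 2029, which is the last day of the suspension period.
Adding 28 calendar days to Dec 8, 2029 gives Jan 5, 2030, which is the date termination becomes effective. That falls on a Saturday, so it rolls to the next business day, Monday, Jan 7, 2030.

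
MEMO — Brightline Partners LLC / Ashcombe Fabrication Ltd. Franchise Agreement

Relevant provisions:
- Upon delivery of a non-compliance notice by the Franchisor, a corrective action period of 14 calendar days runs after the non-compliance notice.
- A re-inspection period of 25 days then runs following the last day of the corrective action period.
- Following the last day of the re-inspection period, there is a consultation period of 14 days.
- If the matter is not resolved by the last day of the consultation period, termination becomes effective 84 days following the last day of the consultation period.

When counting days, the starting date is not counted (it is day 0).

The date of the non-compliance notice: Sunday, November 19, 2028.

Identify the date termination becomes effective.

April 5, 2029

The last day of the corrective action period: November 19, 2028 + 14 days = December 3, 2028.
The last day of the re-inspection period: 25 calendar days after December 3, 2028 is December 28, 2028.
The last day of the consultation period: 14 calendar days after December 28, 2028 is January 11, 2029.
Adding 84 calendar days to January 11, 2029 gives April 5, 2029, which is the date termination becomes effective.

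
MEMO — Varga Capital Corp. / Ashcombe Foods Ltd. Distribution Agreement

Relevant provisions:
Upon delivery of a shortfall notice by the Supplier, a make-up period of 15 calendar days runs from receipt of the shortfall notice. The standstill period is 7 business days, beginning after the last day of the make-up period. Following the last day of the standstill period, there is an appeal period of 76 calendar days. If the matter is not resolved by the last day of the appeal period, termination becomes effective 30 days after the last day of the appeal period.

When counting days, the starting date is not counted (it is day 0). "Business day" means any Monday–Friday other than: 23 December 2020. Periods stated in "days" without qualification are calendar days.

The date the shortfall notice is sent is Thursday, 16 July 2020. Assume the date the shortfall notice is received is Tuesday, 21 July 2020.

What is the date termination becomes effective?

The last day of the make-up period: 15 calendar days after 21 July 2020 is 5 August 2020.
The last day of the standstill period: counting 7 business days from Wednesday, 5 August 2020 (Aug 6, Aug 7, Aug 10, Aug 11, Aug 12, Aug 13, Aug 14, skipping weekends) reaches Friday, 14 August 2020.
Adding 76 calendar days to 14 August 2020 gives 29 October 2020, which is the last day of the appeal period.
The date termination becomes effective: 29 October 2020 + 30 days = 28 November 2020.

28 November 2020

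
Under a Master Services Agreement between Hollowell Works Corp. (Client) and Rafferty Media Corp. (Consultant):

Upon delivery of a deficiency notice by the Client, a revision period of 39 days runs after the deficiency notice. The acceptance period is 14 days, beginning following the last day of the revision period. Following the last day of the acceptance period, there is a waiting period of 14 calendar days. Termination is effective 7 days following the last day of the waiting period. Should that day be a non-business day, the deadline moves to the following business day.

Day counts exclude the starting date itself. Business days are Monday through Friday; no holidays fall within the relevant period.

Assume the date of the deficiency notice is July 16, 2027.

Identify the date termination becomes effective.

September 28, 2027

The last day of the revision period: July 16, 2027 + 39 days = August 24, 2027.
Adding 14 calendar days to August 24, 2027 gives September 7, 2027, which is the last day of the acceptance period.
The last day of the waiting period: 14 calendar days after September 7, 2027 is September 21, 2027.
Adding 7 calendar days to September 21, 2027 gives September 28, 2027, which is the date termination becomes effective. September 28, 2027 is a Tuesday, so no roll-forward applies.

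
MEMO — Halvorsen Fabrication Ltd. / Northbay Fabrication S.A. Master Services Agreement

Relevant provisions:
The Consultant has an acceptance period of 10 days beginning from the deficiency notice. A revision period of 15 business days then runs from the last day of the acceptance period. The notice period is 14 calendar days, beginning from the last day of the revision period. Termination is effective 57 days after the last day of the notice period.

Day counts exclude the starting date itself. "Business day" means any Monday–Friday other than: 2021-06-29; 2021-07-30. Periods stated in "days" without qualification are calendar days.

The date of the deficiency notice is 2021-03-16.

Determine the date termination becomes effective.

2021-06-26

The last day of the acceptance period: 2021-03-16 + 10 days = 2021-03-26.
The last day of the revision period: counting 15 business days from Friday, 2021-03-26 (Mar 29, Mar 30, Mar 31, Apr 1, …, Apr 14, Apr 15, Apr 16, skipping weekends) reaches Friday, 2021-04-16.
Adding 14 calendar days to 2021-04-16 gives 2021-04-30, which is the last day of the notice period.
Adding 57 calendar days to 2021-04-30 gives 2021-06-26, which is the date termination becomes effective.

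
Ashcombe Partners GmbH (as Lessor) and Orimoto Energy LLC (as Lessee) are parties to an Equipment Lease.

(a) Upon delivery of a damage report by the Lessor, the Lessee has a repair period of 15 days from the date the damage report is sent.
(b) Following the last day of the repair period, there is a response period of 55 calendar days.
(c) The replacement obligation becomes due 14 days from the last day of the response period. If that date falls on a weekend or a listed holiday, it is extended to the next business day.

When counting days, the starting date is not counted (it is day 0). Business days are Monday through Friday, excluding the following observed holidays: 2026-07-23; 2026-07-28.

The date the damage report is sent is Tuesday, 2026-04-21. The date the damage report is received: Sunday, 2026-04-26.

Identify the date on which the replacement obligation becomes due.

The last day of the repair period: 15 calendar days after 2026-04-21 is 2026-05-06.
The last day of the response period: 55 calendar days after 2026-05-06 is 2026-06-30.
The date on which the replacement obligation becomes due: 14 calendar days after 2026-06-30 is 2026-07-14. 2026-07-14 is a Tuesday and is not a listed holiday, so no roll-forward applies.

2026-07-14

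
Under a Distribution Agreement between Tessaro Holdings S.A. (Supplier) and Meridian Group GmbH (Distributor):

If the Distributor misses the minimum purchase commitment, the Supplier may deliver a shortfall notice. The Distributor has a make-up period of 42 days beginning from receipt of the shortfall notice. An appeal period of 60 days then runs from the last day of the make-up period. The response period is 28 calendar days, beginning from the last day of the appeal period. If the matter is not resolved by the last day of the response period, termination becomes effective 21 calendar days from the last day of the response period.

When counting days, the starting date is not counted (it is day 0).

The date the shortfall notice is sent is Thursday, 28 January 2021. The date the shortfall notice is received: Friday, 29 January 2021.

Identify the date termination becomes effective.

Adding 42 calendar days to 29 January 2021 gives 12 March 2021, which is the last day of the make-up period.
The last day of the appeal period: 12 March 2021 + 60 days = 11 May 2021.
Adding 28 calendar days to 11 May 2021 gives 8 June 2021, which is the last day of the response period.
Adding 21 calendar days to 8 June 2021 gives 29 June 2021, which is the date termination becomes effective.

29 June 2021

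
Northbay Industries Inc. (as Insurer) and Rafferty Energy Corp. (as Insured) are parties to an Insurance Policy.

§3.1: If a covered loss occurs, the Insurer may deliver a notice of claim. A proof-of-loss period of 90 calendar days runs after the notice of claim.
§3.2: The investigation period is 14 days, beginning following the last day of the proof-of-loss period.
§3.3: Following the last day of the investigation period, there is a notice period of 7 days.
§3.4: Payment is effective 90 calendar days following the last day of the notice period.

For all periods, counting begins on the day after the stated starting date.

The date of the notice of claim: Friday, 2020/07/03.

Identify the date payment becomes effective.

The last day of the proof-of-loss period: 90 calendar days after 2020/07/03 is 2020/10/01.
The last day of the investigation period: 14 calendar days after 2020/10/01 is 2020/10/15.
Adding 7 calendar days to 2020/10/15 gives 2020/10/22, which is the last day of the notice period.
The date payment becomes effective: 2020/10/22 + 90 days = 2021/01/20.

2021/01/20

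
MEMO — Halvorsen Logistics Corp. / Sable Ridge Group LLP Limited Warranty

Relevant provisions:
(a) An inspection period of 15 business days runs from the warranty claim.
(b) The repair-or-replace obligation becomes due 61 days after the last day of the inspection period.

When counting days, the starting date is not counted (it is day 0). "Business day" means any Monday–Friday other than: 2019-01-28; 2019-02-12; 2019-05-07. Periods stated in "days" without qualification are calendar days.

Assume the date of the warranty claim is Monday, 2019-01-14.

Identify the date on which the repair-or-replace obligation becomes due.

2019-04-07

The last day of the inspection period: 15 business days after Monday, 2019-01-14, skipping weekends and the listed holiday on Jan 28 — Jan 15, Jan 16, Jan 17, Jan 18, …, Feb 1, Feb 4, Feb 5 — lands on Tuesday, 2019-02-05.
The date on which the repair-or-replace obligation becomes due: 2019-02-05 + 61 days = 2019-04-07.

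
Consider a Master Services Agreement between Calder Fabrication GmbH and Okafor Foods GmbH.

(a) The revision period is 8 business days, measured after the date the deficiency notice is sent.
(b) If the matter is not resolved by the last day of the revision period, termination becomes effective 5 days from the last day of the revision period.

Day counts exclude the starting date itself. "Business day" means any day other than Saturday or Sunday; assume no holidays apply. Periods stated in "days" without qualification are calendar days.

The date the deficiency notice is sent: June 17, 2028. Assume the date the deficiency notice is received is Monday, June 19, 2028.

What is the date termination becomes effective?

July 3, 2028

The last day of the revision period: 8 business days after Saturday, June 17, 2028, skipping weekends — Jun 19, Jun 20, Jun 21, Jun 22, Jun 23, Jun 26, Jun 27, Jun 28 — lands on Wednesday, June 28, 2028.
The date termination becomes effective: June 28, 2028 + 5 days = July 3, 2028.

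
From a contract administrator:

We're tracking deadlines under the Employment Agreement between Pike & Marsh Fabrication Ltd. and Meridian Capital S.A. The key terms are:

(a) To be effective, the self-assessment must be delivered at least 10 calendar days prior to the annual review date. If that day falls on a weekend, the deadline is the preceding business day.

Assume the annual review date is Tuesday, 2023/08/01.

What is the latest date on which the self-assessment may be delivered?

2023/08/01 minus 10 days is 2023/07/22. That is a Saturday, so the deadline moves back to Friday, 2023/07/21.

2023/07/21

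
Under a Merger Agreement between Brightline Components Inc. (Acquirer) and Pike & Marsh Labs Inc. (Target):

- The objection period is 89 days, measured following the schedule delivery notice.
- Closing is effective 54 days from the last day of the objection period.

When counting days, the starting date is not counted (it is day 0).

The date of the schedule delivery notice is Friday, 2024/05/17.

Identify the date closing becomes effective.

Adding 89 calendar days to 2024/05/17 gives 2024/08/14, which is the last day of the objection period.
The date closing becomes effective: 2024/08/14 + 54 days = 2024/10/07.

2024/10/07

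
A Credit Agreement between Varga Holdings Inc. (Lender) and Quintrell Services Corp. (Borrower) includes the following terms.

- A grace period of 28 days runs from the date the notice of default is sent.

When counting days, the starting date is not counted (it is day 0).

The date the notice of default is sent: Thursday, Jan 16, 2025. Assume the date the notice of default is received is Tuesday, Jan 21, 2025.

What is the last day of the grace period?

The last day of the grace period: Jan 16, 2025 + 28 days = Feb 13, 2025.

Feb 13, 2025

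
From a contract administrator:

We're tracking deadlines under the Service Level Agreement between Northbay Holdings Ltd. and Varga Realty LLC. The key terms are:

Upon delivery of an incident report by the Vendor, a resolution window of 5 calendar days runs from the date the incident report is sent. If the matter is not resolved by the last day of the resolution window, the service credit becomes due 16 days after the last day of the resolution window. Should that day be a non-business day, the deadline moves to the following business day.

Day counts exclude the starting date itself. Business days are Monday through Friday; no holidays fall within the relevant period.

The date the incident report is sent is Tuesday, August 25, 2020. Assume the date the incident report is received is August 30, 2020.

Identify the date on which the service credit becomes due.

The last day of the resolution window: August 25, 2020 + 5 days = August 30, 2020.
The date on which the service credit becomes due: 16 calendar days after August 30, 2020 is September 15, 2020. September 15, 2020 is a Tuesday, so no roll-forward applies.

September 15, 2020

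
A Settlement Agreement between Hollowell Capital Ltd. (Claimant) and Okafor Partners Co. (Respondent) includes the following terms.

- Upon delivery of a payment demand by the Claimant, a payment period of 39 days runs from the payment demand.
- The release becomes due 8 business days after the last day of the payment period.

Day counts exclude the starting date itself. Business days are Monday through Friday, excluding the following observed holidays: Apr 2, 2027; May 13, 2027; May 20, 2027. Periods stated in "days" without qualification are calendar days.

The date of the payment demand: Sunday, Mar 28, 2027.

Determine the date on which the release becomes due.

Adding 39 calendar days to Mar 28, 2027 gives May 6, 2027, which is the last day of the payment period.
The date on which the release becomes due: 8 business days after Thursday, May 6, 2027, skipping weekends and the listed holiday on May 13 — May 7, May 10, May 11, May 12, May 14, May 17, May 18, May 19 — lands on Wednesday, May 19, 2027.

May 19, 2027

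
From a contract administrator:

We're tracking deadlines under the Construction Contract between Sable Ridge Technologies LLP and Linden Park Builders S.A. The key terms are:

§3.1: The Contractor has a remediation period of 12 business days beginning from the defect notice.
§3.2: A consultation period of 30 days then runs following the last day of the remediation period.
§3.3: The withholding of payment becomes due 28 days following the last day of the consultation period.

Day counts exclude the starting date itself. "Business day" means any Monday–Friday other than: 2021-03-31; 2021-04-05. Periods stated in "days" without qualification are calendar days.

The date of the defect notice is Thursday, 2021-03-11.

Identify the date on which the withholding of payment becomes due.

2021-05-26

From Thursday, 2021-03-11, 12 business days (Mar 12, Mar 15, Mar 16, Mar 17, …, Mar 25, Mar 26, Mar 29, skipping weekends) brings us to Monday, 2021-03-29, which is the last day of the remediation period.
Adding 30 calendar days to 2021-03-29 gives 2021-04-28, which is the last day of the consultation period.
Adding 28 calendar days to 2021-04-28 gives 2021-05-26, which is the date on which the withholding of payment becomes due.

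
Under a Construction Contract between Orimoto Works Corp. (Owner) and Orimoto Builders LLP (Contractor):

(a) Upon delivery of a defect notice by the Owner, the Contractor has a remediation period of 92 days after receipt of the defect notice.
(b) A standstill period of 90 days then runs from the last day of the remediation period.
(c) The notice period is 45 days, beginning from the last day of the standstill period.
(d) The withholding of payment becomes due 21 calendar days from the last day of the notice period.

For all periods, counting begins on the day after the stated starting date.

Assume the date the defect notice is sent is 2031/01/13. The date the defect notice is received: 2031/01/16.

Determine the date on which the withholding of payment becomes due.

The last day of the remediation period: 2031/01/16 + 92 days = 2031/04/18.
Adding 90 calendar days to 2031/04/18 gives 2031/07/17, which is the last day of the standstill period.
The last day of the notice period: 2031/07/17 + 45 days = 2031/08/31.
The date on which the withholding of payment becomes due: 2031/08/31 + 21 days = 2031/09/21.

2031/09/21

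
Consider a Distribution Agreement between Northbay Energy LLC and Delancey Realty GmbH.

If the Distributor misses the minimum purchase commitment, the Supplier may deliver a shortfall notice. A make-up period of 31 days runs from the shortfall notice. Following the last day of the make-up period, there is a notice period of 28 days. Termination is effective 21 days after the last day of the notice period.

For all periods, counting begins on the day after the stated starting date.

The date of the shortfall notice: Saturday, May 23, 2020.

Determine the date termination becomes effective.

The last day of the make-up period: May 23, 2020 + 31 days = June 23, 2020.
The last day of the notice period: June 23, 2020 + 28 days = July 21, 2020.
Adding 21 calendar days to July 21, 2020 gives August 11, 2020, which is the date termination becomes effective.

August 11, 2020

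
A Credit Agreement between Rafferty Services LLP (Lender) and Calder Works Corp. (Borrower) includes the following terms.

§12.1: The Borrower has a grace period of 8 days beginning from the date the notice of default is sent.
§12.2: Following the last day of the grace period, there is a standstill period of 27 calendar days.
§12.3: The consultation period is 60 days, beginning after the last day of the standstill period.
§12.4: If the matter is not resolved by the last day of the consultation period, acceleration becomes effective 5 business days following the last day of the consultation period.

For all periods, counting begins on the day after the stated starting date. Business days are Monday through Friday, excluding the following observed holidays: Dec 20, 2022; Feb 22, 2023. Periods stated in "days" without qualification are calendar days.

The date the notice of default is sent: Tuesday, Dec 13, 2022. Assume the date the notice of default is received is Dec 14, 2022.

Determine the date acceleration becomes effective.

The last day of the grace period: Dec 13, 2022 + 8 days = Dec 21, 2022.
The last day of the standstill period: Dec 21, 2022 + 27 days = Jan 17, 2023.
Adding 60 calendar days to Jan 17, 2023 gives Mar 18, 2023, which is the last day of the consultation period.
The date acceleration becomes effective: 5 business days after Saturday, Mar 18, 2023, skipping weekends — Mar 20, Mar 21, Mar 22, Mar 23, Mar 24 — lands on Friday, Mar 24, 2023.

Mar 24, 2023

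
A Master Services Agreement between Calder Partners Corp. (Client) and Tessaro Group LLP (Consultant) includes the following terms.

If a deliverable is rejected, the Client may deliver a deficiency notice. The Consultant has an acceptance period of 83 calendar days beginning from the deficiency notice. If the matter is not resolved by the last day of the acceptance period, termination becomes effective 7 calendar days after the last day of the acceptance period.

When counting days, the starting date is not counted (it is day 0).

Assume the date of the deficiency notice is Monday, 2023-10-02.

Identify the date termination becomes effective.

Adding 83 calendar days to 2023-10-02 gives 2023-12-24, which is the last day of the acceptance period.
The date termination becomes effective: 7 calendar days after 2023-12-24 is 2023-12-31.

2023-12-31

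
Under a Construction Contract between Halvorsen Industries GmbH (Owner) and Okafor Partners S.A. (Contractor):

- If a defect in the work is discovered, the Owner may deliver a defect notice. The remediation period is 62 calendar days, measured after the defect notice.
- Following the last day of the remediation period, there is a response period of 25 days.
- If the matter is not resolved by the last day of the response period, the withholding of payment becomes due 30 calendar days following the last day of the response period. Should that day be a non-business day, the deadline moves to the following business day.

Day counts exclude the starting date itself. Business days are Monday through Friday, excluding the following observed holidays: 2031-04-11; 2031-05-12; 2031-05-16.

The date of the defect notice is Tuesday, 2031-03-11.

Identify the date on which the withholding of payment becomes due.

The last day of the remediation period: 2031-03-11 + 62 days = 2031-05-12.
Adding 25 calendar days to 2031-05-12 gives 2031-06-06, which is the last day of the response period.
The date on which the withholding of payment becomes due: 2031-06-06 + 30 days = 2031-07-06. That falls on a Sunday, so it rolls to the next business day, Monday, 2031-07-07.

2031-07-07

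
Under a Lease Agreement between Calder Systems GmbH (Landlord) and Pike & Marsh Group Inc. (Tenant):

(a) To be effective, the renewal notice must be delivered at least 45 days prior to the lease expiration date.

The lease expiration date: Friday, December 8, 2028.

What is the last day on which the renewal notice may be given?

October 24, 2028

December 8, 2028 minus 45 days is October 24, 2028.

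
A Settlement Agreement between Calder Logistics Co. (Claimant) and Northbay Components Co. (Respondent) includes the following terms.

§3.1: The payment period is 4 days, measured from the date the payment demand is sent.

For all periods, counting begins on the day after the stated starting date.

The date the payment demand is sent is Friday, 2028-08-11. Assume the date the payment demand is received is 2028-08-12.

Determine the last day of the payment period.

2028-08-15

The last day of the payment period: 4 calendar days after 2028-08-11 is 2028-08-15.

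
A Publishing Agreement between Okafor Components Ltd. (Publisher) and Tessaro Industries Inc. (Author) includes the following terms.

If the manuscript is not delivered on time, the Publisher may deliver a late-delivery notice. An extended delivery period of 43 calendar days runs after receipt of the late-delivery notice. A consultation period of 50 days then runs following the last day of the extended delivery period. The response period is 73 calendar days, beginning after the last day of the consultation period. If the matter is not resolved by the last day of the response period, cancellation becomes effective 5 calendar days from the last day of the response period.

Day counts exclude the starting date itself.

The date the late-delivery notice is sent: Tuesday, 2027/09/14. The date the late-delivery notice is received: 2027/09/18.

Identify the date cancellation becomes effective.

Adding 43 calendar days to 2027/09/18 gives 2027/10/31, which is the last day of the extended delivery period.
The last day of the consultation period: 50 calendar days after 2027/10/31 is 2027/12/20.
The last day of the response period: 2027/12/20 + 73 days = 2028/03/02.
Adding 5 calendar days to 2028/03/02 gives 2028/03/07, which is the date cancellation becomes effective.

2028/03/07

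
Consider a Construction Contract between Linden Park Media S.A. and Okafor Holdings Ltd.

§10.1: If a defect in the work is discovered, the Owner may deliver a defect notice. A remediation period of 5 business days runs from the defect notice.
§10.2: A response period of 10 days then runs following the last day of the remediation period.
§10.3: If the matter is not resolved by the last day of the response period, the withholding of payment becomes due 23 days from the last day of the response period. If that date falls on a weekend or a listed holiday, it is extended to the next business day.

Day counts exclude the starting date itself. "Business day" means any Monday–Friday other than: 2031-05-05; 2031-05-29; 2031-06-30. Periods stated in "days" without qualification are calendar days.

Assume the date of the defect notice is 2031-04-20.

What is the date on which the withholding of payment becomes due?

2031-05-28

From Sunday, 2031-04-20, 5 business days (Apr 21, Apr 22, Apr 23, Apr 24, Apr 25, skipping weekends) brings us to Friday, 2031-04-25, which is the last day of the remediation period.
The last day of the response period: 10 calendar days after 2031-04-25 is 2031-05-05.
The date on which the withholding of payment becomes due: 23 calendar days after 2031-05-05 is 2031-05-28. 2031-05-28 is a Wednesday and is not a listed holiday, so no roll-forward applies.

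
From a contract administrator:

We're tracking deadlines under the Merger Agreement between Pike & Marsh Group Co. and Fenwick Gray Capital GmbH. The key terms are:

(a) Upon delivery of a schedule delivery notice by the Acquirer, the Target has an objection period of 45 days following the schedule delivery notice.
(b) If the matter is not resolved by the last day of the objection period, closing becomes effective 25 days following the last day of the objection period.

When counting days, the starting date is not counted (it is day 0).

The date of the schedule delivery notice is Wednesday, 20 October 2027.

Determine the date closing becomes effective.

29 December 2027

The last day of the objection period: 45 calendar days after 20 October 2027 is 4 December 2027.
Adding 25 calendar days to 4 December 2027 gives 29 December 2027, which is the date closing becomes effective.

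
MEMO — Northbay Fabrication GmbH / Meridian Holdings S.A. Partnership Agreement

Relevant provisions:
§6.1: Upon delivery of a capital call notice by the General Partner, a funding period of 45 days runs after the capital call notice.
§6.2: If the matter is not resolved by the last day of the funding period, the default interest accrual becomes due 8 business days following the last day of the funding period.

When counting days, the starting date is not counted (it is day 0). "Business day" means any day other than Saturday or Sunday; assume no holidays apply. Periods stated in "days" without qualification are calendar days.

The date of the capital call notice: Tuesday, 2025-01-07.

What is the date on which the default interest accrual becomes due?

The last day of the funding period: 2025-01-07 + 45 days = 2025-02-21.
The date on which the default interest accrual becomes due: counting 8 business days from Friday, 2025-02-21 (Feb 24, Feb 25, Feb 26, Feb 27, Feb 28, Mar 3, Mar 4, Mar 5, skipping weekends) reaches Wednesday, 2025-03-05.

2025-03-05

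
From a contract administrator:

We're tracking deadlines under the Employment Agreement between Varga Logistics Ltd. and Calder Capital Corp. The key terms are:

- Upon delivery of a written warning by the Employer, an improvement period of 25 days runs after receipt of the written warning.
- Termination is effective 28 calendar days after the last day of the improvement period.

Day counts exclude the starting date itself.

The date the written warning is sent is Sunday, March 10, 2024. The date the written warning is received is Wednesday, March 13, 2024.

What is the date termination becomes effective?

Adding 25 calendar days to March 13, 2024 gives April 7, 2024, which is the last day of the improvement period.
Adding 28 calendar days to April 7, 2024 gives May 5, 2024, which is the date termination becomes effective.

May 5, 2024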